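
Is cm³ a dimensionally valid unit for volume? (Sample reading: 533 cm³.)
Yes

volume has SI base units: m^3
cm³ reduces to the same SI base units, so it is a valid unit for volume.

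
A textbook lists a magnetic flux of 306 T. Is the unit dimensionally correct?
No

magnetic flux has SI base units: kg * m^2 / (A * s^2)
T does NOT reduce to kg * m^2 / (A * s^2); a valid unit for magnetic flux would be e.g. Wb.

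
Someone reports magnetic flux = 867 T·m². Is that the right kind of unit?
Yes

magnetic flux has SI base units: kg * m^2 / (A * s^2)
T·m² reduces to the same SI base units, so it is a valid unit for magnetic flux.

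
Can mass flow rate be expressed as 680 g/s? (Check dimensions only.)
Yes

mass flow rate has SI base units: kg / s
g/s reduces to the same SI base units, so it is a valid unit for mass flow rate.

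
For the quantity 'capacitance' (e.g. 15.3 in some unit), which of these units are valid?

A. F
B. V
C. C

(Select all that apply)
A

capacitance has SI base units: A^2 * s^4 / (kg * m^2)

Checking each option against A^2 * s^4 / (kg * m^2):
  A. F: ✓ matches
  B. V: ✗ does not match
  C. C: ✗ does not match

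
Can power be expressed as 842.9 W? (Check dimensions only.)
Yes

power has SI base units: kg * m^2 / s^3
W reduces to the same SI base units, so it is a valid unit for power.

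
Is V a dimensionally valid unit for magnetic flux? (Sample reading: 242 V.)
No

magnetic flux has SI base units: kg * m^2 / (A * s^2)
V does NOT reduce to kg * m^2 / (A * s^2); a valid unit for magnetic flux would be e.g. Wb.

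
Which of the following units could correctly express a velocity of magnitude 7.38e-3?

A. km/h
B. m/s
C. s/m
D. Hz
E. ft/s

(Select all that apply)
A, B, E

velocity has SI base units: m / s

Checking each option against m / s:
  A. km/h: ✓ matches
  B. m/s: ✓ matches
  C. s/m: ✗ does not match
  D. Hz: ✗ does not match
  E. ft/s: ✓ matches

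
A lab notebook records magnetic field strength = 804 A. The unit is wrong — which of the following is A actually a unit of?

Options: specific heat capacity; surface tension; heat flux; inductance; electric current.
electric current

magnetic field strength should have units dimensionally equivalent to A / m (e.g. A/m).
The given unit 'A' reduces to A. Of the listed options, that is the dimensionality of electric current.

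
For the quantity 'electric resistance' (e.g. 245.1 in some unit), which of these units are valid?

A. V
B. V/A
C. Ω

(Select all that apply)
B, C

electric resistance has SI base units: kg * m^2 / (A^2 * s^3)

Checking each option against kg * m^2 / (A^2 * s^3):
  A. V: ✗ does not match
  B. V/A: ✓ matches
  C. Ω: ✓ matches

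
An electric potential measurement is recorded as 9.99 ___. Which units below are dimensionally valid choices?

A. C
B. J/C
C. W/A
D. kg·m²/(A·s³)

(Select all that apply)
B, C, D

electric potential has SI base units: kg * m^2 / (A * s^3)

Checking each option against kg * m^2 / (A * s^3):
  A. C: ✗ does not match
  B. J/C: ✓ matches
  C. W/A: ✓ matches
  D. kg·m²/(A·s³): ✓ matches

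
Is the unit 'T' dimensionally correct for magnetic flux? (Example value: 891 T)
No

magnetic flux has SI base units: kg * m^2 / (A * s^2)
T does NOT reduce to kg * m^2 / (A * s^2); a valid unit for magnetic flux would be e.g. Wb.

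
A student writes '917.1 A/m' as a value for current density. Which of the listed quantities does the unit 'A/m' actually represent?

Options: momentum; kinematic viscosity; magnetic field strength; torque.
magnetic field strength

current density should have units dimensionally equivalent to A / m^2 (e.g. A/m²).
The given unit 'A/m' reduces to A / m. Of the listed options, that is the dimensionality of magnetic field strength.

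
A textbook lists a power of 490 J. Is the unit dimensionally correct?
No

power has SI base units: kg * m^2 / s^3
J does NOT reduce to kg * m^2 / s^3; a valid unit for power would be e.g. W.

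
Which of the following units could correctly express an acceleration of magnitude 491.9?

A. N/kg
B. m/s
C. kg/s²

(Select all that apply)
A

acceleration has SI base units: m / s^2

Checking each option against m / s^2:
  A. N/kg: ✓ matches
  B. m/s: ✗ does not match
  C. kg/s²: ✗ does not match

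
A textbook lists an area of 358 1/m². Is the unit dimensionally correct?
No

area has SI base units: m^2
1/m² does NOT reduce to m^2; a valid unit for area would be e.g. m².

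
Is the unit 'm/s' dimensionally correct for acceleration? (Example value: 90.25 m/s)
No

acceleration has SI base units: m / s^2
m/s does NOT reduce to m / s^2; a valid unit for acceleration would be e.g. m/s².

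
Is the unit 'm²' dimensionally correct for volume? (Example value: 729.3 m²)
No

volume has SI base units: m^3
m² does NOT reduce to m^3; a valid unit for volume would be e.g. m³.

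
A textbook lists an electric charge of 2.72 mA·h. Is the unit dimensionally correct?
Yes

electric charge has SI base units: A * s
mA·h reduces to the same SI base units, so it is a valid unit for electric charge.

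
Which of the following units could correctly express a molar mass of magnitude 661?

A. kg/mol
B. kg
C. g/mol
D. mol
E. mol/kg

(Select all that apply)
A, C

molar mass has SI base units: kg / mol

Checking each option against kg / mol:
  A. kg/mol: ✓ matches
  B. kg: ✗ does not match
  C. g/mol: ✓ matches
  D. mol: ✗ does not match
  E. mol/kg: ✗ does not match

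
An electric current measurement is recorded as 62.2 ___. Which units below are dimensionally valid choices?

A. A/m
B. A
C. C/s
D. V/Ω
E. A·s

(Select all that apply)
B, C, D

electric current has SI base units: A

Checking each option against A:
  A. A/m: ✗ does not match
  B. A: ✓ matches
  C. C/s: ✓ matches
  D. V/Ω: ✓ matches
  E. A·s: ✗ does not match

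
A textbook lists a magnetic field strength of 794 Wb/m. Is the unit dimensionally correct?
No

magnetic field strength has SI base units: A / m
Wb/m does NOT reduce to A / m; a valid unit for magnetic field strength would be e.g. A/m.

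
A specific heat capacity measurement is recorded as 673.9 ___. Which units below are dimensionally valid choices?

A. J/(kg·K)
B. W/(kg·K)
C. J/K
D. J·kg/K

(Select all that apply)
A

specific heat capacity has SI base units: m^2 / (s^2 * K)

Checking each option against m^2 / (s^2 * K):
  A. J/(kg·K): ✓ matches
  B. W/(kg·K): ✗ does not match
  C. J/K: ✗ does not match
  D. J·kg/K: ✗ does not match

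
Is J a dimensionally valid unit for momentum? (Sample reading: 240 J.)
No

momentum has SI base units: kg * m / s
J does NOT reduce to kg * m / s; a valid unit for momentum would be e.g. kg·m/s.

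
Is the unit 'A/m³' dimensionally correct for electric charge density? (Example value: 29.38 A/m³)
No

electric charge density has SI base units: A * s / m^3
A/m³ does NOT reduce to A * s / m^3; a valid unit for electric charge density would be e.g. C/m³.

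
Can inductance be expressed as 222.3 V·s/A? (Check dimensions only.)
Yes

inductance has SI base units: kg * m^2 / (A^2 * s^2)
V·s/A reduces to the same SI base units, so it is a valid unit for inductance.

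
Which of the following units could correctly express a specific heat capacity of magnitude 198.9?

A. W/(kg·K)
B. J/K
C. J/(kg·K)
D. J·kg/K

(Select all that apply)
C

specific heat capacity has SI base units: m^2 / (s^2 * K)

Checking each option against m^2 / (s^2 * K):
  A. W/(kg·K): ✗ does not match
  B. J/K: ✗ does not match
  C. J/(kg·K): ✓ matches
  D. J·kg/K: ✗ does not match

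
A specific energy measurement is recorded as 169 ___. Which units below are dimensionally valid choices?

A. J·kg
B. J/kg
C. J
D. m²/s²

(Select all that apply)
B, D

specific energy has SI base units: m^2 / s^2

Checking each option against m^2 / s^2:
  A. J·kg: ✗ does not match
  B. J/kg: ✓ matches
  C. J: ✗ does not match
  D. m²/s²: ✓ matches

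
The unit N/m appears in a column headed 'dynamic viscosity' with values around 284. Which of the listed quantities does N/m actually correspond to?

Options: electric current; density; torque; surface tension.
surface tension

dynamic viscosity should have units dimensionally equivalent to kg / (m * s) (e.g. Pa·s).
The given unit 'N/m' reduces to kg / s^2. Of the listed options, that is the dimensionality of surface tension.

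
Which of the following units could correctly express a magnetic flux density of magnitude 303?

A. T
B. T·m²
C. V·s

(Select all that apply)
A

magnetic flux density has SI base units: kg / (A * s^2)

Checking each option against kg / (A * s^2):
  A. T: ✓ matches
  B. T·m²: ✗ does not match
  C. V·s: ✗ does not match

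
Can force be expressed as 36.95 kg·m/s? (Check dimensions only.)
No

force has SI base units: kg * m / s^2
kg·m/s does NOT reduce to kg * m / s^2; a valid unit for force would be e.g. N.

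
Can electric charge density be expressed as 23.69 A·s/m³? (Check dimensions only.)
Yes

electric charge density has SI base units: A * s / m^3
A·s/m³ reduces to the same SI base units, so it is a valid unit for electric charge density.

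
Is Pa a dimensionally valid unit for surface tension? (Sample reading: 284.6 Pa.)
No

surface tension has SI base units: kg / s^2
Pa does NOT reduce to kg / s^2; a valid unit for surface tension would be e.g. N/m.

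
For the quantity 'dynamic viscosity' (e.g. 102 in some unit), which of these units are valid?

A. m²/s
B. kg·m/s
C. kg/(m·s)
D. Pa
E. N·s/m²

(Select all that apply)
C, E

dynamic viscosity has SI base units: kg / (m * s)

Checking each option against kg / (m * s):
  A. m²/s: ✗ does not match
  B. kg·m/s: ✗ does not match
  C. kg/(m·s): ✓ matches
  D. Pa: ✗ does not match
  E. N·s/m²: ✓ matches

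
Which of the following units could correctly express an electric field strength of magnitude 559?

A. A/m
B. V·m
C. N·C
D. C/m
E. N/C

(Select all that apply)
E

electric field strength has SI base units: kg * m / (A * s^3)

Checking each option against kg * m / (A * s^3):
  A. A/m: ✗ does not match
  B. V·m: ✗ does not match
  C. N·C: ✗ does not match
  D. C/m: ✗ does not match
  E. N/C: ✓ matches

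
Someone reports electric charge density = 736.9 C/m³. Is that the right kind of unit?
Yes

electric charge density has SI base units: A * s / m^3
C/m³ reduces to the same SI base units, so it is a valid unit for electric charge density.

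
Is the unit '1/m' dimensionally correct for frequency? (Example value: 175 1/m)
No

frequency has SI base units: 1 / s
1/m does NOT reduce to 1 / s; a valid unit for frequency would be e.g. Hz.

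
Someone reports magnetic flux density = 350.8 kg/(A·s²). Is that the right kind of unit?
Yes

magnetic flux density has SI base units: kg / (A * s^2)
kg/(A·s²) reduces to the same SI base units, so it is a valid unit for magnetic flux density.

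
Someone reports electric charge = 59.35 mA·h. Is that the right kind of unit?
Yes

electric charge has SI base units: A * s
mA·h reduces to the same SI base units, so it is a valid unit for electric charge.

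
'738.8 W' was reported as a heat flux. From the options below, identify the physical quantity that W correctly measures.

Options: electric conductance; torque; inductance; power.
power

heat flux should have units dimensionally equivalent to kg / s^3 (e.g. W/m²).
The given unit 'W' reduces to kg * m^2 / s^3. Of the listed options, that is the dimensionality of power.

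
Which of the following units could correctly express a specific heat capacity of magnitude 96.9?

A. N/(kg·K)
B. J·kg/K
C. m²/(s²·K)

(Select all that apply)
C

specific heat capacity has SI base units: m^2 / (s^2 * K)

Checking each option against m^2 / (s^2 * K):
  A. N/(kg·K): ✗ does not match
  B. J·kg/K: ✗ does not match
  C. m²/(s²·K): ✓ matches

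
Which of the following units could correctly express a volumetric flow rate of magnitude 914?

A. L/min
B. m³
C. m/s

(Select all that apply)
A

volumetric flow rate has SI base units: m^3 / s

Checking each option against m^3 / s:
  A. L/min: ✓ matches
  B. m³: ✗ does not match
  C. m/s: ✗ does not match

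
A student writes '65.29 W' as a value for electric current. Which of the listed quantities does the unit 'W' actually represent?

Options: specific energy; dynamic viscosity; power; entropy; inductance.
power

electric current should have units dimensionally equivalent to A (e.g. A).
The given unit 'W' reduces to kg * m^2 / s^3. Of the listed options, that is the dimensionality of power.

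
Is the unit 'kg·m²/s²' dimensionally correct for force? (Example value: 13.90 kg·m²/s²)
No

force has SI base units: kg * m / s^2
kg·m²/s² does NOT reduce to kg * m / s^2; a valid unit for force would be e.g. N.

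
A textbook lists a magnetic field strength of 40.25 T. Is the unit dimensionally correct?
No

magnetic field strength has SI base units: A / m
T does NOT reduce to A / m; a valid unit for magnetic field strength would be e.g. A/m.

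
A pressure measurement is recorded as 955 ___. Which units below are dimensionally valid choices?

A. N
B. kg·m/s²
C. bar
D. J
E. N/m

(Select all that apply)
C

pressure has SI base units: kg / (m * s^2)

Checking each option against kg / (m * s^2):
  A. N: ✗ does not match
  B. kg·m/s²: ✗ does not match
  C. bar: ✓ matches
  D. J: ✗ does not match
  E. N/m: ✗ does not match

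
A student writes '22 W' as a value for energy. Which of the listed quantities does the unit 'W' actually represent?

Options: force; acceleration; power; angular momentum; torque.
power

energy should have units dimensionally equivalent to kg * m^2 / s^2 (e.g. J).
The given unit 'W' reduces to kg * m^2 / s^3. Of the listed options, that is the dimensionality of power.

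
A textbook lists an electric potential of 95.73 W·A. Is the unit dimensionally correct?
No

electric potential has SI base units: kg * m^2 / (A * s^3)
W·A does NOT reduce to kg * m^2 / (A * s^3); a valid unit for electric potential would be e.g. V.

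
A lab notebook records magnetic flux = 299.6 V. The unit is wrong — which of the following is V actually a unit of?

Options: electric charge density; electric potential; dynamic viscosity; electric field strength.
electric potential

magnetic flux should have units dimensionally equivalent to kg * m^2 / (A * s^2) (e.g. Wb).
The given unit 'V' reduces to kg * m^2 / (A * s^3). Of the listed options, that is the dimensionality of electric potential.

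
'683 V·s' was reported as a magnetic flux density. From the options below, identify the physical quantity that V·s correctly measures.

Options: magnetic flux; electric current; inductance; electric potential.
magnetic flux

magnetic flux density should have units dimensionally equivalent to kg / (A * s^2) (e.g. T).
The given unit 'V·s' reduces to kg * m^2 / (A * s^2). Of the listed options, that is the dimensionality of magnetic flux.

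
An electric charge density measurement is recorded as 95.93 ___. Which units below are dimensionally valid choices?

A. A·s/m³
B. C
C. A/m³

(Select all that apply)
A

electric charge density has SI base units: A * s / m^3

Checking each option against A * s / m^3:
  A. A·s/m³: ✓ matches
  B. C: ✗ does not match
  C. A/m³: ✗ does not match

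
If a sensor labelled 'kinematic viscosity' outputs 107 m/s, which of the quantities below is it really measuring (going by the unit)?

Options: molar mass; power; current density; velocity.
velocity

kinematic viscosity should have units dimensionally equivalent to m^2 / s (e.g. m²/s).
The given unit 'm/s' reduces to m / s. Of the listed options, that is the dimensionality of velocity.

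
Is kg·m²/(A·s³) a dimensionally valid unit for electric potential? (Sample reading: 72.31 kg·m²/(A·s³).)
Yes

electric potential has SI base units: kg * m^2 / (A * s^3)
kg·m²/(A·s³) reduces to the same SI base units, so it is a valid unit for electric potential.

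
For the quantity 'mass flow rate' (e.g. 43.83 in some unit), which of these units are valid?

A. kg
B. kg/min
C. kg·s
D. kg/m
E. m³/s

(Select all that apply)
B

mass flow rate has SI base units: kg / s

Checking each option against kg / s:
  A. kg: ✗ does not match
  B. kg/min: ✓ matches
  C. kg·s: ✗ does not match
  D. kg/m: ✗ does not match
  E. m³/s: ✗ does not match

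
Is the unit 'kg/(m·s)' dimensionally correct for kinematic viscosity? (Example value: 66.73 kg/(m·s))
No

kinematic viscosity has SI base units: m^2 / s
kg/(m·s) does NOT reduce to m^2 / s; a valid unit for kinematic viscosity would be e.g. m²/s.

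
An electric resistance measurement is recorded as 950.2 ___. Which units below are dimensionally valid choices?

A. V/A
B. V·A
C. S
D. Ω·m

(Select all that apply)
A

electric resistance has SI base units: kg * m^2 / (A^2 * s^3)

Checking each option against kg * m^2 / (A^2 * s^3):
  A. V/A: ✓ matches
  B. V·A: ✗ does not match
  C. S: ✗ does not match
  D. Ω·m: ✗ does not match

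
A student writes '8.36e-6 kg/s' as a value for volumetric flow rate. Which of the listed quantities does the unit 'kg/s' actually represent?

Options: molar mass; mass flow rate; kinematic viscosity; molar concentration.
mass flow rate

volumetric flow rate should have units dimensionally equivalent to m^3 / s (e.g. m³/s).
The given unit 'kg/s' reduces to kg / s. Of the listed options, that is the dimensionality of mass flow rate.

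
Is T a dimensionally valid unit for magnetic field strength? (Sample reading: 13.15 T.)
No

magnetic field strength has SI base units: A / m
T does NOT reduce to A / m; a valid unit for magnetic field strength would be e.g. A/m.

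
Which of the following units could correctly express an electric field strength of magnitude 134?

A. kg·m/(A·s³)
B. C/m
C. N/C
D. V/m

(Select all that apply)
A, C, D

electric field strength has SI base units: kg * m / (A * s^3)

Checking each option against kg * m / (A * s^3):
  A. kg·m/(A·s³): ✓ matches
  B. C/m: ✗ does not match
  C. N/C: ✓ matches
  D. V/m: ✓ matches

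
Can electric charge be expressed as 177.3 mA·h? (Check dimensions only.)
Yes

electric charge has SI base units: A * s
mA·h reduces to the same SI base units, so it is a valid unit for electric charge.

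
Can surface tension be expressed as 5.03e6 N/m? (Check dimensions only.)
Yes

surface tension has SI base units: kg / s^2
N/m reduces to the same SI base units, so it is a valid unit for surface tension.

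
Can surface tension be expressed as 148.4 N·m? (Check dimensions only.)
No

surface tension has SI base units: kg / s^2
N·m does NOT reduce to kg / s^2; a valid unit for surface tension would be e.g. N/m.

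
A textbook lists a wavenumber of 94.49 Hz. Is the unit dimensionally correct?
No

wavenumber has SI base units: 1 / m
Hz does NOT reduce to 1 / m; a valid unit for wavenumber would be e.g. 1/m.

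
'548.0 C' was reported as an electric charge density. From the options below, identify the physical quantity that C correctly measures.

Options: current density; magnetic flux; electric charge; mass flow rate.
electric charge

electric charge density should have units dimensionally equivalent to A * s / m^3 (e.g. C/m³).
The given unit 'C' reduces to A * s. Of the listed options, that is the dimensionality of electric charge.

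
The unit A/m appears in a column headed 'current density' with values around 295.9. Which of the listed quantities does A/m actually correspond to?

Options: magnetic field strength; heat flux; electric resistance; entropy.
magnetic field strength

current density should have units dimensionally equivalent to A / m^2 (e.g. A/m²).
The given unit 'A/m' reduces to A / m. Of the listed options, that is the dimensionality of magnetic field strength.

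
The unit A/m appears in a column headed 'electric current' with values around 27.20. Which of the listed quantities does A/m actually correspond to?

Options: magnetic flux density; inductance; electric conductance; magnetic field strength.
magnetic field strength

electric current should have units dimensionally equivalent to A (e.g. A).
The given unit 'A/m' reduces to A / m. Of the listed options, that is the dimensionality of magnetic field strength.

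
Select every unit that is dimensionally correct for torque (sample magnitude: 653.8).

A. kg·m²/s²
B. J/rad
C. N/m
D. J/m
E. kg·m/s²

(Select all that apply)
A, B

torque has SI base units: kg * m^2 / s^2

Checking each option against kg * m^2 / s^2:
  A. kg·m²/s²: ✓ matches
  B. J/rad: ✓ matches
  C. N/m: ✗ does not match
  D. J/m: ✗ does not match
  E. kg·m/s²: ✗ does not match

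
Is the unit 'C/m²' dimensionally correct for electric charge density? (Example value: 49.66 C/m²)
No

electric charge density has SI base units: A * s / m^3
C/m² does NOT reduce to A * s / m^3; a valid unit for electric charge density would be e.g. C/m³.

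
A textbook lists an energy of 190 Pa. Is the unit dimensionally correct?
No

energy has SI base units: kg * m^2 / s^2
Pa does NOT reduce to kg * m^2 / s^2; a valid unit for energy would be e.g. J.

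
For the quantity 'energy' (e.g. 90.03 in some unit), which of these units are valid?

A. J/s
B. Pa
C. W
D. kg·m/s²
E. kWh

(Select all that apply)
E

energy has SI base units: kg * m^2 / s^2

Checking each option against kg * m^2 / s^2:
  A. J/s: ✗ does not match
  B. Pa: ✗ does not match
  C. W: ✗ does not match
  D. kg·m/s²: ✗ does not match
  E. kWh: ✓ matches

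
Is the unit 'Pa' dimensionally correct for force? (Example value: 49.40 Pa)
No

force has SI base units: kg * m / s^2
Pa does NOT reduce to kg * m / s^2; a valid unit for force would be e.g. N.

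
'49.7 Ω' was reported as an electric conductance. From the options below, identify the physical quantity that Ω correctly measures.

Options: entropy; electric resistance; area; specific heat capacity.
electric resistance

electric conductance should have units dimensionally equivalent to A^2 * s^3 / (kg * m^2) (e.g. S).
The given unit 'Ω' reduces to kg * m^2 / (A^2 * s^3). Of the listed options, that is the dimensionality of electric resistance.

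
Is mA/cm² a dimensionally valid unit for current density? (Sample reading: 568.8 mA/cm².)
Yes

current density has SI base units: A / m^2
mA/cm² reduces to the same SI base units, so it is a valid unit for current density.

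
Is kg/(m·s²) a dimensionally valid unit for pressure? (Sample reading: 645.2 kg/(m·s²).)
Yes

pressure has SI base units: kg / (m * s^2)
kg/(m·s²) reduces to the same SI base units, so it is a valid unit for pressure.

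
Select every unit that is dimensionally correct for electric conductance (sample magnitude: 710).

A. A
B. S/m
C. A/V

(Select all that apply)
C

electric conductance has SI base units: A^2 * s^3 / (kg * m^2)

Checking each option against A^2 * s^3 / (kg * m^2):
  A. A: ✗ does not match
  B. S/m: ✗ does not match
  C. A/V: ✓ matches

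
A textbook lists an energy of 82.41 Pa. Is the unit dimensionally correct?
No

energy has SI base units: kg * m^2 / s^2
Pa does NOT reduce to kg * m^2 / s^2; a valid unit for energy would be e.g. J.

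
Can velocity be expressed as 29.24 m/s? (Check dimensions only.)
Yes

velocity has SI base units: m / s
m/s reduces to the same SI base units, so it is a valid unit for velocity.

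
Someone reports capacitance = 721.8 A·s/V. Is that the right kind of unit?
Yes

capacitance has SI base units: A^2 * s^4 / (kg * m^2)
A·s/V reduces to the same SI base units, so it is a valid unit for capacitance.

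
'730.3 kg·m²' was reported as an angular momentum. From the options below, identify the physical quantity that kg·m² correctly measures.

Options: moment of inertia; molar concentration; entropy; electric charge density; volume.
moment of inertia

angular momentum should have units dimensionally equivalent to kg * m^2 / s (e.g. kg·m²/s).
The given unit 'kg·m²' reduces to kg * m^2. Of the listed options, that is the dimensionality of moment of inertia.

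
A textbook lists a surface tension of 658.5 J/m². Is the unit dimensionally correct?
Yes

surface tension has SI base units: kg / s^2
J/m² reduces to the same SI base units, so it is a valid unit for surface tension.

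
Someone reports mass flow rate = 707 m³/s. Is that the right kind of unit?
No

mass flow rate has SI base units: kg / s
m³/s does NOT reduce to kg / s; a valid unit for mass flow rate would be e.g. kg/s.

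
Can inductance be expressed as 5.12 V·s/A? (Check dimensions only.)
Yes

inductance has SI base units: kg * m^2 / (A^2 * s^2)
V·s/A reduces to the same SI base units, so it is a valid unit for inductance.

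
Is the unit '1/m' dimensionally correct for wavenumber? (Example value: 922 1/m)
Yes

wavenumber has SI base units: 1 / m
1/m reduces to the same SI base units, so it is a valid unit for wavenumber.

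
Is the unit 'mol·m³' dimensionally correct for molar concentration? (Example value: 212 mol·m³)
No

molar concentration has SI base units: mol / m^3
mol·m³ does NOT reduce to mol / m^3; a valid unit for molar concentration would be e.g. mol/m³.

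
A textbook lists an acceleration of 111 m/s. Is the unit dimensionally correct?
No

acceleration has SI base units: m / s^2
m/s does NOT reduce to m / s^2; a valid unit for acceleration would be e.g. m/s².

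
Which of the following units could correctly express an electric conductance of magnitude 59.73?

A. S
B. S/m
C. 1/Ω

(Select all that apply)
A, C

electric conductance has SI base units: A^2 * s^3 / (kg * m^2)

Checking each option against A^2 * s^3 / (kg * m^2):
  A. S: ✓ matches
  B. S/m: ✗ does not match
  C. 1/Ω: ✓ matches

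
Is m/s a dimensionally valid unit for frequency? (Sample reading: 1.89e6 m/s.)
No

frequency has SI base units: 1 / s
m/s does NOT reduce to 1 / s; a valid unit for frequency would be e.g. Hz.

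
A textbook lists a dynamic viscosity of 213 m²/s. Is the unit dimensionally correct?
No

dynamic viscosity has SI base units: kg / (m * s)
m²/s does NOT reduce to kg / (m * s); a valid unit for dynamic viscosity would be e.g. Pa·s.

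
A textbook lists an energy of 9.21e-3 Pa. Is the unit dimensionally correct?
No

energy has SI base units: kg * m^2 / s^2
Pa does NOT reduce to kg * m^2 / s^2; a valid unit for energy would be e.g. J.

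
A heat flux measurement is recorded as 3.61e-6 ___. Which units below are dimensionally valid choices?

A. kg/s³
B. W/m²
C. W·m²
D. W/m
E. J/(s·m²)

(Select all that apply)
A, B, E

heat flux has SI base units: kg / s^3

Checking each option against kg / s^3:
  A. kg/s³: ✓ matches
  B. W/m²: ✓ matches
  C. W·m²: ✗ does not match
  D. W/m: ✗ does not match
  E. J/(s·m²): ✓ matches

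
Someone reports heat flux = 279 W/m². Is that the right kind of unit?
Yes

heat flux has SI base units: kg / s^3
W/m² reduces to the same SI base units, so it is a valid unit for heat flux.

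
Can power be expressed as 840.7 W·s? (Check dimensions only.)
No

power has SI base units: kg * m^2 / s^3
W·s does NOT reduce to kg * m^2 / s^3; a valid unit for power would be e.g. W.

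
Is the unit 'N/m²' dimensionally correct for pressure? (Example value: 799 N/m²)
Yes

pressure has SI base units: kg / (m * s^2)
N/m² reduces to the same SI base units, so it is a valid unit for pressure.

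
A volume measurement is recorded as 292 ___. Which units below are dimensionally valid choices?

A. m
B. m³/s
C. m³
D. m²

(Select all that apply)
C

volume has SI base units: m^3

Checking each option against m^3:
  A. m: ✗ does not match
  B. m³/s: ✗ does not match
  C. m³: ✓ matches
  D. m²: ✗ does not match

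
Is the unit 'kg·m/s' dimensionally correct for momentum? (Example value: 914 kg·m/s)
Yes

momentum has SI base units: kg * m / s
kg·m/s reduces to the same SI base units, so it is a valid unit for momentum.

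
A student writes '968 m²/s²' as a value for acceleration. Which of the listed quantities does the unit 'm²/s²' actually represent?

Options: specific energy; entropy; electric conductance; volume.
specific energy

acceleration should have units dimensionally equivalent to m / s^2 (e.g. m/s²).
The given unit 'm²/s²' reduces to m^2 / s^2. Of the listed options, that is the dimensionality of specific energy.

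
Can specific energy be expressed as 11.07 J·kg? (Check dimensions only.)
No

specific energy has SI base units: m^2 / s^2
J·kg does NOT reduce to m^2 / s^2; a valid unit for specific energy would be e.g. J/kg.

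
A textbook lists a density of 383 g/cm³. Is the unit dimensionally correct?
Yes

density has SI base units: kg / m^3
g/cm³ reduces to the same SI base units, so it is a valid unit for density.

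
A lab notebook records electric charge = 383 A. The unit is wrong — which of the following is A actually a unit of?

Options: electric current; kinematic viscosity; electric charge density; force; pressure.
electric current

electric charge should have units dimensionally equivalent to A * s (e.g. C).
The given unit 'A' reduces to A. Of the listed options, that is the dimensionality of electric current.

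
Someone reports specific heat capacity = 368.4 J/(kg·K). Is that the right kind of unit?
Yes

specific heat capacity has SI base units: m^2 / (s^2 * K)
J/(kg·K) reduces to the same SI base units, so it is a valid unit for specific heat capacity.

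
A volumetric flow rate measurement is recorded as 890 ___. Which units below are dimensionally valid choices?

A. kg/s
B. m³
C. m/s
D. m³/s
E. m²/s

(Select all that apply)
D

volumetric flow rate has SI base units: m^3 / s

Checking each option against m^3 / s:
  A. kg/s: ✗ does not match
  B. m³: ✗ does not match
  C. m/s: ✗ does not match
  D. m³/s: ✓ matches
  E. m²/s: ✗ does not match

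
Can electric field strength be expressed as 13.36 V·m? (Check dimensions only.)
No

electric field strength has SI base units: kg * m / (A * s^3)
V·m does NOT reduce to kg * m / (A * s^3); a valid unit for electric field strength would be e.g. V/m.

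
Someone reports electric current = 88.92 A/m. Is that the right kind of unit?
No

electric current has SI base units: A
A/m does NOT reduce to A; a valid unit for electric current would be e.g. A.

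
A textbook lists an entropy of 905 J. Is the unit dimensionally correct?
No

entropy has SI base units: kg * m^2 / (s^2 * K)
J does NOT reduce to kg * m^2 / (s^2 * K); a valid unit for entropy would be e.g. J/K.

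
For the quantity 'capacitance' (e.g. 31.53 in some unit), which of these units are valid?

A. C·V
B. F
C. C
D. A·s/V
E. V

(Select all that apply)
B, D

capacitance has SI base units: A^2 * s^4 / (kg * m^2)

Checking each option against A^2 * s^4 / (kg * m^2):
  A. C·V: ✗ does not match
  B. F: ✓ matches
  C. C: ✗ does not match
  D. A·s/V: ✓ matches
  E. V: ✗ does not match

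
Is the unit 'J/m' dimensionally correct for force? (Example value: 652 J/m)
Yes

force has SI base units: kg * m / s^2
J/m reduces to the same SI base units, so it is a valid unit for force.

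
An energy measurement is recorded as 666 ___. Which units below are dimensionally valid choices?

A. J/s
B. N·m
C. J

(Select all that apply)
B, C

energy has SI base units: kg * m^2 / s^2

Checking each option against kg * m^2 / s^2:
  A. J/s: ✗ does not match
  B. N·m: ✓ matches
  C. J: ✓ matches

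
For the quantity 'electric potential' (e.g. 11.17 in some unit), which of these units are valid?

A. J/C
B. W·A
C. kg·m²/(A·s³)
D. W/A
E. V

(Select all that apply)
A, C, D, E

electric potential has SI base units: kg * m^2 / (A * s^3)

Checking each option against kg * m^2 / (A * s^3):
  A. J/C: ✓ matches
  B. W·A: ✗ does not match
  C. kg·m²/(A·s³): ✓ matches
  D. W/A: ✓ matches
  E. V: ✓ matches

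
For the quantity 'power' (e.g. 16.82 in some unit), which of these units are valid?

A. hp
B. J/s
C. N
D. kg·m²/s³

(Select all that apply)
A, B, D

power has SI base units: kg * m^2 / s^3

Checking each option against kg * m^2 / s^3:
  A. hp: ✓ matches
  B. J/s: ✓ matches
  C. N: ✗ does not match
  D. kg·m²/s³: ✓ matches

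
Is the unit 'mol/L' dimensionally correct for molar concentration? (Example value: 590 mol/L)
Yes

molar concentration has SI base units: mol / m^3
mol/L reduces to the same SI base units, so it is a valid unit for molar concentration.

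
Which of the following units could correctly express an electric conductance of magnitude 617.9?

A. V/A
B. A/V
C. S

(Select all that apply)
B, C

electric conductance has SI base units: A^2 * s^3 / (kg * m^2)

Checking each option against A^2 * s^3 / (kg * m^2):
  A. V/A: ✗ does not match
  B. A/V: ✓ matches
  C. S: ✓ matches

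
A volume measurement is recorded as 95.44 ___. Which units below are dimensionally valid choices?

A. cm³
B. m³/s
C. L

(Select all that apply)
A, C

volume has SI base units: m^3

Checking each option against m^3:
  A. cm³: ✓ matches
  B. m³/s: ✗ does not match
  C. L: ✓ matches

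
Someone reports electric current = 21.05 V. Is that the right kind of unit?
No

electric current has SI base units: A
V does NOT reduce to A; a valid unit for electric current would be e.g. A.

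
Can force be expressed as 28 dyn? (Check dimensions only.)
Yes

force has SI base units: kg * m / s^2
dyn reduces to the same SI base units, so it is a valid unit for force.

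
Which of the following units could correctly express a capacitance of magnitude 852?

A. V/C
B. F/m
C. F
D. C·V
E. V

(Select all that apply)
C

capacitance has SI base units: A^2 * s^4 / (kg * m^2)

Checking each option against A^2 * s^4 / (kg * m^2):
  A. V/C: ✗ does not match
  B. F/m: ✗ does not match
  C. F: ✓ matches
  D. C·V: ✗ does not match
  E. V: ✗ does not match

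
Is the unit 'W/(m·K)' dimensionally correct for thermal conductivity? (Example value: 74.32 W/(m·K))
Yes

thermal conductivity has SI base units: kg * m / (s^3 * K)
W/(m·K) reduces to the same SI base units, so it is a valid unit for thermal conductivity.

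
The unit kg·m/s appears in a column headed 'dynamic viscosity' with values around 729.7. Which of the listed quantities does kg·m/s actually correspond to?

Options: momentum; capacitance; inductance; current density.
momentum

dynamic viscosity should have units dimensionally equivalent to kg / (m * s) (e.g. Pa·s).
The given unit 'kg·m/s' reduces to kg * m / s. Of the listed options, that is the dimensionality of momentum.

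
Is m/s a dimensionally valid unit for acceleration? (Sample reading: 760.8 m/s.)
No

acceleration has SI base units: m / s^2
m/s does NOT reduce to m / s^2; a valid unit for acceleration would be e.g. m/s².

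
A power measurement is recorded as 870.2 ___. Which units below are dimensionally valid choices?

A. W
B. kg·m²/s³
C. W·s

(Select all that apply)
A, B

power has SI base units: kg * m^2 / s^3

Checking each option against kg * m^2 / s^3:
  A. W: ✓ matches
  B. kg·m²/s³: ✓ matches
  C. W·s: ✗ does not match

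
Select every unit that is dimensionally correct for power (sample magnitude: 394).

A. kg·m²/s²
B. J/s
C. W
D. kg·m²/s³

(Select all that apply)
B, C, D

power has SI base units: kg * m^2 / s^3

Checking each option against kg * m^2 / s^3:
  A. kg·m²/s²: ✗ does not match
  B. J/s: ✓ matches
  C. W: ✓ matches
  D. kg·m²/s³: ✓ matches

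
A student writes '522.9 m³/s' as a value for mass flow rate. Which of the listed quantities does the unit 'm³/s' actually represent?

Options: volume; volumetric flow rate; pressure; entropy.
volumetric flow rate

mass flow rate should have units dimensionally equivalent to kg / s (e.g. kg/s).
The given unit 'm³/s' reduces to m^3 / s. Of the listed options, that is the dimensionality of volumetric flow rate.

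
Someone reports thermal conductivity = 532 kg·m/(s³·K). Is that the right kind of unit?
Yes

thermal conductivity has SI base units: kg * m / (s^3 * K)
kg·m/(s³·K) reduces to the same SI base units, so it is a valid unit for thermal conductivity.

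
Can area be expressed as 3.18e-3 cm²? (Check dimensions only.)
Yes

area has SI base units: m^2
cm² reduces to the same SI base units, so it is a valid unit for area.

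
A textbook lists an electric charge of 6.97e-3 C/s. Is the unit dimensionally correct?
No

electric charge has SI base units: A * s
C/s does NOT reduce to A * s; a valid unit for electric charge would be e.g. C.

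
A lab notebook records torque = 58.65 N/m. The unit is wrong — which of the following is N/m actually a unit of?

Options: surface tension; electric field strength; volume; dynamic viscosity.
surface tension

torque should have units dimensionally equivalent to kg * m^2 / s^2 (e.g. N·m).
The given unit 'N/m' reduces to kg / s^2. Of the listed options, that is the dimensionality of surface tension.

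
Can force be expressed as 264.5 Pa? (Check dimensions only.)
No

force has SI base units: kg * m / s^2
Pa does NOT reduce to kg * m / s^2; a valid unit for force would be e.g. N.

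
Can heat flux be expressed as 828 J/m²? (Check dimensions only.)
No

heat flux has SI base units: kg / s^3
J/m² does NOT reduce to kg / s^3; a valid unit for heat flux would be e.g. W/m².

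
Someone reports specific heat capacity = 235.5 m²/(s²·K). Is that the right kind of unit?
Yes

specific heat capacity has SI base units: m^2 / (s^2 * K)
m²/(s²·K) reduces to the same SI base units, so it is a valid unit for specific heat capacity.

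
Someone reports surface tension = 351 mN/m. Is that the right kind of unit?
Yes

surface tension has SI base units: kg / s^2
mN/m reduces to the same SI base units, so it is a valid unit for surface tension.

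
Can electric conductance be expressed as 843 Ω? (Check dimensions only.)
No

electric conductance has SI base units: A^2 * s^3 / (kg * m^2)
Ω does NOT reduce to A^2 * s^3 / (kg * m^2); a valid unit for electric conductance would be e.g. S.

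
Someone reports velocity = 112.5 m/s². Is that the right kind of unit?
No

velocity has SI base units: m / s
m/s² does NOT reduce to m / s; a valid unit for velocity would be e.g. m/s.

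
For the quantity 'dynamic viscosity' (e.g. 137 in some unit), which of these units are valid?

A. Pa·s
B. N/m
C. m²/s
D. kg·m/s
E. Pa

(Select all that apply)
A

dynamic viscosity has SI base units: kg / (m * s)

Checking each option against kg / (m * s):
  A. Pa·s: ✓ matches
  B. N/m: ✗ does not match
  C. m²/s: ✗ does not match
  D. kg·m/s: ✗ does not match
  E. Pa: ✗ does not match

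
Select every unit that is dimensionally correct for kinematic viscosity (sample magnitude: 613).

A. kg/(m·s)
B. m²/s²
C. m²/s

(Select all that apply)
C

kinematic viscosity has SI base units: m^2 / s

Checking each option against m^2 / s:
  A. kg/(m·s): ✗ does not match
  B. m²/s²: ✗ does not match
  C. m²/s: ✓ matches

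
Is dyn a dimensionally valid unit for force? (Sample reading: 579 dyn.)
Yes

force has SI base units: kg * m / s^2
dyn reduces to the same SI base units, so it is a valid unit for force.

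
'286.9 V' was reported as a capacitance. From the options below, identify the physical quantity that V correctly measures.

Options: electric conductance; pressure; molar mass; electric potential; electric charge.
electric potential

capacitance should have units dimensionally equivalent to A^2 * s^4 / (kg * m^2) (e.g. F).
The given unit 'V' reduces to kg * m^2 / (A * s^3). Of the listed options, that is the dimensionality of electric potential.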